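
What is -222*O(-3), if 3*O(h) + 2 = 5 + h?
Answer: 0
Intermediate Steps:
O(h) = 1 + h/3 (O(h) = -⅔ + (5 + h)/3 = -⅔ + (5/3 + h/3) = 1 + h/3)
-222*O(-3) = -222*(1 + (⅓)*(-3)) = -222*(1 - 1) = -222*0 = 0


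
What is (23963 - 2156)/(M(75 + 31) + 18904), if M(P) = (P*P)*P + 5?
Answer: 21807/1209925 ≈ 0.018023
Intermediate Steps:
M(P) = 5 + P**3 (M(P) = P**2*P + 5 = P**3 + 5 = 5 + P**3)
(23963 - 2156)/(M(75 + 31) + 18904) = (23963 - 2156)/((5 + (75 + 31)**3) + 18904) = 21807/((5 + 106**3) + 18904) = 21807/((5 + 1191016) + 18904) = 21807/(1191021 + 18904) = 21807/1209925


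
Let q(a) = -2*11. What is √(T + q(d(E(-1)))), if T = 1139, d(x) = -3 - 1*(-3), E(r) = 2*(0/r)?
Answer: √1117 ≈ 33.422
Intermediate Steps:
E(r) = 0 (E(r) = 2*0 = 0)
d(x) = 0 (d(x) = -3 + 3 = 0)
q(a) = -22
√(T + q(d(E(-1)))) = √(1139 - 22) = √1117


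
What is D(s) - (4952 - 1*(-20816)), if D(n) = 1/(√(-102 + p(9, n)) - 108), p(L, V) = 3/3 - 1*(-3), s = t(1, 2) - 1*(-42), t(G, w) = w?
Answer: -151541662/5881 - 7*I*√2/11762 ≈ -25768.0 - 0.00084165*I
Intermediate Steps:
s = 44 (s = 2 - 1*(-42) = 2 + 42 = 44)
p(L, V) = 4 (p(L, V) = 3*(⅓) + 3 = 1 + 3 = 4)
D(n) = 1/(-108 + 7*I*√2) (D(n) = 1/(√(-102 + 4) - 108) = 1/(√(-98) - 108) = 1/(7*I*√2 - 108) = 1/(-108 + 7*I*√2))
D(s) - (4952 - 1*(-20816)) = (-54/5881 - 7*I*√2/11762) - (4952 - 1*(-20816)) = (-54/5881 - 7*I*√2/11762) - (4952 + 20816) = (-54/5881 - 7*I*√2/11762) - 1*25768 = (-54/5881 - 7*I*√2/11762) - 25768 = -151541662/5881 - 7*I*√2/11762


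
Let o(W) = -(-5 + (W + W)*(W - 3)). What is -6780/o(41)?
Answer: 2260/1037 ≈ 2.1794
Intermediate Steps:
o(W) = 5 - 2*W*(-3 + W) (o(W) = -(-5 + (2*W)*(-3 + W)) = -(-5 + 2*W*(-3 + W)) = 5 - 2*W*(-3 + W))
-6780/o(41) = -6780/(5 - 2*41**2 + 6*41) = -6780/(5 - 2*1681 + 246) = -6780/(5 - 3362 + 246) = -6780/(-3111) = -6780*(-1/3111) = 2260/1037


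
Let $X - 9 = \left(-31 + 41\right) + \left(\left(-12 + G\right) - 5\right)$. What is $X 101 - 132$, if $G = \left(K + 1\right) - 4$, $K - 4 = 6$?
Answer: $777$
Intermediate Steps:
$K = 10$ ($K = 4 + 6 = 10$)
$G = 7$ ($G = \left(10 + 1\right) - 4 = 11 - 4 = 7$)
$X = 9$ ($X = 9 + \left(\left(-31 + 41\right) + \left(\left(-12 + 7\right) - 5\right)\right) = 9 + \left(10 - 10\right) = 9 + 0 = 9$)
$X 101 - 132 = 9 \cdot 101 - 132 = 909 - 132 = 777$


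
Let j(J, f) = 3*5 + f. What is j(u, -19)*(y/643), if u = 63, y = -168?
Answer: 672/643 ≈ 1.0451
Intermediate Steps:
j(J, f) = 15 + f
j(u, -19)*(y/643) = (15 - 19)*(-168/643) = -(-672)/643 = -4*(-168/643) = 672/643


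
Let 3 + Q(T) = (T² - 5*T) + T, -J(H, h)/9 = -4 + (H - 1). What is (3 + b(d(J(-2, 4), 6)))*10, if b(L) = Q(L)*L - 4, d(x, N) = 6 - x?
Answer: -1980190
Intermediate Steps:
J(H, h) = 45 - 9*H (J(H, h) = -9*(-4 + (H - 1)) = -9*(-4 + (-1 + H)) = -9*(-5 + H) = 45 - 9*H)
Q(T) = -3 + T² - 4*T (Q(T) = -3 + ((T² - 5*T) + T) = -3 + (T² - 4*T) = -3 + T² - 4*T)
b(L) = -4 + L*(-3 + L² - 4*L) (b(L) = (-3 + L² - 4*L)*L - 4 = L*(-3 + L² - 4*L) - 4 = -4 + L*(-3 + L² - 4*L))
(3 + b(d(J(-2, 4), 6)))*10 = (3 + (-4 - (6 - (45 - 9*(-2)))*(3 - (6 - (45 - 9*(-2)))² + 4*(6 - (45 - 9*(-2))))))*10 = (3 + (-4 - (6 - (45 + 18))*(3 - (6 - (45 + 18))² + 4*(6 - (45 + 18)))))*10 = (3 + (-4 - (6 - 1*63)*(3 - (6 - 1*63)² + 4*(6 - 1*63))))*10 = (3 + (-4 - (6 - 63)*(3 - (6 - 63)² + 4*(6 - 63))))*10 = (3 + (-4 - 1*(-57)*(3 - 1*(-57)² + 4*(-57))))*10 = (3 + (-4 - 1*(-57)*(3 - 1*3249 - 228)))*10 = (3 + (-4 - 1*(-57)*(3 - 3249 - 228)))*10 = (3 + (-4 - 1*(-57)*(-3474)))*10 = (3 + (-4 - 198018))*10 = (3 - 198022)*10 = -198019*10 = -1980190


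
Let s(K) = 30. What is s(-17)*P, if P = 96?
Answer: 2880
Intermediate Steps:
s(-17)*P = 30*96 = 2880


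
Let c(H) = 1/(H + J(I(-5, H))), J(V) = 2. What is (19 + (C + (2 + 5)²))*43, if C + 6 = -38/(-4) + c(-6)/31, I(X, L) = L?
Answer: 381195/124 ≈ 3074.2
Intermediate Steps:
c(H) = 1/(2 + H) (c(H) = 1/(H + 2) = 1/(2 + H))
C = 433/124 (C = -6 + (-38/(-4) + 1/((2 - 6)*31)) = -6 + (-38*(-¼) + (1/31)/(-4)) = -6 + (19/2 - ¼*1/31) = -6 + (19/2 - 1/124) = -6 + 1177/124 = 433/124 ≈ 3.4919)
(19 + (C + (2 + 5)²))*43 = (19 + (433/124 + (2 + 5)²))*43 = (19 + (433/124 + 7²))*43 = (19 + (433/124 + 49))*43 = (19 + 6509/124)*43 = (8865/124)*43 = 381195/124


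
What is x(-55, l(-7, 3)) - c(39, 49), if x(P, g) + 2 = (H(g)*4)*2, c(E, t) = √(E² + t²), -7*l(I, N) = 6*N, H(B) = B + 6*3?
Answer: 850/7 - √3922 ≈ 58.803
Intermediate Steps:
H(B) = 18 + B (H(B) = B + 18 = 18 + B)
l(I, N) = -6*N/7
x(P, g) = 142 + 8*g (x(P, g) = -2 + ((18 + g)*4)*2 = -2 + (72 + 4*g)*2 = -2 + (144 + 8*g) = 142 + 8*g)
x(-55, l(-7, 3)) - c(39, 49) = (142 + 8*(-6/7*3)) - √(39² + 49²) = (142 + 8*(-18/7)) - √(1521 + 2401) = (142 - 144/7) - √3922 = 850/7 - √3922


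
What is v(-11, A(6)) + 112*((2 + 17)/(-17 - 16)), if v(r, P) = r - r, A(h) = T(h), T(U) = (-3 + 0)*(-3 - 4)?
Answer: -2128/33 ≈ -64.485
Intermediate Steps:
T(U) = 21 (T(U) = -3*(-7) = 21)
A(h) = 21
v(r, P) = 0
v(-11, A(6)) + 112*((2 + 17)/(-17 - 16)) = 0 + 112*((2 + 17)/(-17 - 16)) = 0 + 112*(19/(-33)) = 0 + 112*(19*(-1/33)) = 0 + 112*(-19/33) = 0 - 2128/33 = -2128/33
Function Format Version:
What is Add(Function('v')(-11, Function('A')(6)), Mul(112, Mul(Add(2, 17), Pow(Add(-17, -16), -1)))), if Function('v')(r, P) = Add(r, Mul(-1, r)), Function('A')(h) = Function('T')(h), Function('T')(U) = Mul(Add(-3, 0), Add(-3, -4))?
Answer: Rational(-2128, 33) ≈ -64.485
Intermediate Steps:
Function('T')(U) = 21 (Function('T')(U) = Mul(-3, -7) = 21)
Function('A')(h) = 21
Function('v')(r, P) = 0
Add(Function('v')(-11, Function('A')(6)), Mul(112, Mul(Add(2, 17), Pow(Add(-17, -16), -1)))) = Add(0, Mul(112, Mul(Add(2, 17), Pow(Add(-17, -16), -1)))) = Add(0, Mul(112, Mul(19, Pow(-33, -1)))) = Add(0, Mul(112, Mul(19, Rational(-1, 33)))) = Add(0, Mul(112, Rational(-19, 33))) = Add(0, Rational(-2128, 33)) = Rational(-2128, 33)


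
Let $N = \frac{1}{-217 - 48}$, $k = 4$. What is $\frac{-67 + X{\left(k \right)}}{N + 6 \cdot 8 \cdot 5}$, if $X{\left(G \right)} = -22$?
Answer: $- \frac{23585}{63599} \approx -0.37084$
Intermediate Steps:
$N = - \frac{1}{265}$ ($N = \frac{1}{-265} = - \frac{1}{265} \approx -0.0037736$)
$\frac{-67 + X{\left(k \right)}}{N + 6 \cdot 8 \cdot 5} = \frac{-67 - 22}{- \frac{1}{265} + 6 \cdot 8 \cdot 5} = - \frac{89}{- \frac{1}{265} + 48 \cdot 5} = - \frac{89}{- \frac{1}{265} + 240} = - \frac{89}{\frac{63599}{265}} = \left(-89\right) \frac{265}{63599} = - \frac{23585}{63599}$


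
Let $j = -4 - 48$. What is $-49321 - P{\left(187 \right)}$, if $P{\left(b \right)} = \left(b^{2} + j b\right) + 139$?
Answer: $-74705$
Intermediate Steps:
$j = -52$
$P{\left(b \right)} = 139 + b^{2} - 52 b$ ($P{\left(b \right)} = \left(b^{2} - 52 b\right) + 139 = 139 + b^{2} - 52 b$)
$-49321 - P{\left(187 \right)} = -49321 - \left(139 + 187^{2} - 9724\right) = -49321 - \left(139 + 34969 - 9724\right) = -49321 - 25384 = -74705$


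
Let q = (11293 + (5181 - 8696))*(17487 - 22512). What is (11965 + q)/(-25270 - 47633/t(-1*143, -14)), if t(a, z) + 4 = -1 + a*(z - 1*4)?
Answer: 100377213965/64966263 ≈ 1545.1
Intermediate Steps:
q = -39084450 (q = (11293 - 3515)*(-5025) = 7778*(-5025) = -39084450)
t(a, z) = -5 + a*(-4 + z) (t(a, z) = -4 + (-1 + a*(z - 1*4)) = -4 + (-1 + a*(z - 4)) = -4 + (-1 + a*(-4 + z)) = -5 + a*(-4 + z))
(11965 + q)/(-25270 - 47633/t(-1*143, -14)) = (11965 - 39084450)/(-25270 - 47633/(-5 - (-4)*143 - 1*143*(-14))) = -39072485/(-25270 - 47633/(-5 - 4*(-143) - 143*(-14))) = -39072485/(-25270 - 47633/(-5 + 572 + 2002)) = -39072485/(-25270 - 47633/2569) = -39072485/(-64966263/2569) = -39072485*(-2569/64966263) = 100377213965/64966263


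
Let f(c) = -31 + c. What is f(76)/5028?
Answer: 15/1676 ≈ 0.0089499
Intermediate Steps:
f(76)/5028 = (-31 + 76)/5028 = 45*(1/5028) = 15/1676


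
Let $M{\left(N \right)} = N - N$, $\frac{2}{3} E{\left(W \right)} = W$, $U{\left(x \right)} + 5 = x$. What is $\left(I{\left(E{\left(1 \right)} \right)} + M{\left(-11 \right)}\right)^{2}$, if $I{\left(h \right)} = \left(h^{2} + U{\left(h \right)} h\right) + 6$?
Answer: $9$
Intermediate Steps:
$U{\left(x \right)} = -5 + x$
$E{\left(W \right)} = \frac{3 W}{2}$
$M{\left(N \right)} = 0$
$I{\left(h \right)} = 6 + h^{2} + h \left(-5 + h\right)$ ($I{\left(h \right)} = \left(h^{2} + \left(-5 + h\right) h\right) + 6 = \left(h^{2} + h \left(-5 + h\right)\right) + 6 = 6 + h^{2} + h \left(-5 + h\right)$)
$\left(I{\left(E{\left(1 \right)} \right)} + M{\left(-11 \right)}\right)^{2} = \left(\left(6 + \left(\frac{3}{2} \cdot 1\right)^{2} + \frac{3}{2} \cdot 1 \left(-5 + \frac{3}{2} \cdot 1\right)\right) + 0\right)^{2} = \left(\left(6 + \left(\frac{3}{2}\right)^{2} + \frac{3 \left(-5 + \frac{3}{2}\right)}{2}\right) + 0\right)^{2} = \left(\left(6 + \frac{9}{4} + \frac{3}{2} \left(- \frac{7}{2}\right)\right) + 0\right)^{2} = \left(\left(6 + \frac{9}{4} - \frac{21}{4}\right) + 0\right)^{2} = \left(3 + 0\right)^{2} = 3^{2} = 9$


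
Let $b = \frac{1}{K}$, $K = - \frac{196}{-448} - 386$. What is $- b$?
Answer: $\frac{16}{6169} \approx 0.0025936$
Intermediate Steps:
$K = - \frac{6169}{16}$ ($K = \left(-196\right) \left(- \frac{1}{448}\right) - 386 = \frac{7}{16} - 386 = - \frac{6169}{16} \approx -385.56$)
$b = - \frac{16}{6169}$ ($b = \frac{1}{- \frac{6169}{16}} = - \frac{16}{6169} \approx -0.0025936$)
$- b = \left(-1\right) \left(- \frac{16}{6169}\right) = \frac{16}{6169}$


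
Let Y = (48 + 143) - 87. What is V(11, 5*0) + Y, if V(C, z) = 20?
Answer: 124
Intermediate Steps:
Y = 104 (Y = 191 - 87 = 104)
V(11, 5*0) + Y = 20 + 104 = 124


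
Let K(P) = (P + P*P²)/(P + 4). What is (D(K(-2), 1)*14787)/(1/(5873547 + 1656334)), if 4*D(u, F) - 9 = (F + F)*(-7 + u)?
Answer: -1670165255205/4 ≈ -4.1754e+11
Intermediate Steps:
K(P) = (P + P³)/(4 + P)
D(u, F) = 9/4 + F*(-7 + u)/2 (D(u, F) = 9/4 + ((F + F)*(-7 + u))/4 = 9/4 + ((2*F)*(-7 + u))/4 = 9/4 + (2*F*(-7 + u))/4 = 9/4 + F*(-7 + u)/2)
(D(K(-2), 1)*14787)/(1/(5873547 + 1656334)) = ((9/4 - 7/2*1 + (½)*1*((-2 + (-2)³)/(4 - 2)))*14787)/(1/(5873547 + 1656334)) = ((9/4 - 7/2 + (½)*1*((-2 - 8)/2))*14787)/(1/7529881) = ((9/4 - 7/2 + (½)*1*((½)*(-10)))*14787)/(1/7529881) = ((9/4 - 7/2 + (½)*1*(-5))*14787)*7529881 = ((9/4 - 7/2 - 5/2)*14787)*7529881 = -15/4*14787*7529881 = -221805/4*7529881 = -1670165255205/4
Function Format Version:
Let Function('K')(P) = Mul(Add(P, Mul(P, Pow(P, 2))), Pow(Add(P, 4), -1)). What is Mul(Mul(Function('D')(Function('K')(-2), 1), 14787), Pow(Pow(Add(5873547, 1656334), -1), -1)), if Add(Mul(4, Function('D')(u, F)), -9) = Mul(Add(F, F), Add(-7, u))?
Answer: Rational(-1670165255205, 4) ≈ -4.1754e+11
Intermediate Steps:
Function('K')(P) = Mul(Pow(Add(4, P), -1), Add(P, Pow(P, 3))) (Function('K')(P) = Mul(Add(P, Pow(P, 3)), Pow(Add(4, P), -1)) = Mul(Pow(Add(4, P), -1), Add(P, Pow(P, 3))))
Function('D')(u, F) = Add(Rational(9, 4), Mul(Rational(1, 2), F, Add(-7, u))) (Function('D')(u, F) = Add(Rational(9, 4), Mul(Rational(1, 4), Mul(Add(F, F), Add(-7, u)))) = Add(Rational(9, 4), Mul(Rational(1, 4), Mul(Mul(2, F), Add(-7, u)))) = Add(Rational(9, 4), Mul(Rational(1, 4), Mul(2, F, Add(-7, u)))) = Add(Rational(9, 4), Mul(Rational(1, 2), F, Add(-7, u))))
Mul(Mul(Function('D')(Function('K')(-2), 1), 14787), Pow(Pow(Add(5873547, 1656334), -1), -1)) = Mul(Mul(Add(Rational(9, 4), Mul(Rational(-7, 2), 1), Mul(Rational(1, 2), 1, Mul(Pow(Add(4, -2), -1), Add(-2, Pow(-2, 3))))), 14787), Pow(Pow(Add(5873547, 1656334), -1), -1)) = Mul(Mul(Add(Rational(9, 4), Rational(-7, 2), Mul(Rational(1, 2), 1, Mul(Pow(2, -1), Add(-2, -8)))), 14787), Pow(Pow(7529881, -1), -1)) = Mul(Mul(Add(Rational(9, 4), Rational(-7, 2), Mul(Rational(1, 2), 1, Mul(Rational(1, 2), -10))), 14787), Pow(Rational(1, 7529881), -1)) = Mul(Mul(Add(Rational(9, 4), Rational(-7, 2), Mul(Rational(1, 2), 1, -5)), 14787), 7529881) = Mul(Mul(Add(Rational(9, 4), Rational(-7, 2), Rational(-5, 2)), 14787), 7529881) = Mul(Mul(Rational(-15, 4), 14787), 7529881) = Mul(Rational(-221805, 4), 7529881) = Rational(-1670165255205, 4)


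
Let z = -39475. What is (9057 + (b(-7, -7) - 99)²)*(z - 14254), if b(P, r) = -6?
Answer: -1078985778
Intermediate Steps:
(9057 + (b(-7, -7) - 99)²)*(z - 14254) = (9057 + (-6 - 99)²)*(-39475 - 14254) = (9057 + (-105)²)*(-53729) = (9057 + 11025)*(-53729) = 20082*(-53729) = -1078985778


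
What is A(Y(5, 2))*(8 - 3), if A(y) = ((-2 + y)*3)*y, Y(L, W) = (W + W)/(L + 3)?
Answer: -45/4 ≈ -11.250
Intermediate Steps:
Y(L, W) = 2*W/(3 + L) (Y(L, W) = (2*W)/(3 + L) = 2*W/(3 + L))
A(y) = y*(-6 + 3*y) (A(y) = (-6 + 3*y)*y = y*(-6 + 3*y))
A(Y(5, 2))*(8 - 3) = (3*(2*2/(3 + 5))*(-2 + 2*2/(3 + 5)))*(8 - 3) = (3*(2*2/8)*(-2 + 2*2/8))*5 = (3*(2*2*(⅛))*(-2 + 2*2*(⅛)))*5 = (3*(½)*(-2 + ½))*5 = (3*(½)*(-3/2))*5 = -9/4*5 = -45/4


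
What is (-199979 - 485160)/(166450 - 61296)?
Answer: -97877/15022 ≈ -6.5156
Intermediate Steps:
(-199979 - 485160)/(166450 - 61296) = -685139/105154 = -685139*1/105154 = -97877/15022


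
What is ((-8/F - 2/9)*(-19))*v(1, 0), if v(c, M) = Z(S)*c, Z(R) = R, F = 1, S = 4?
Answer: 5624/9 ≈ 624.89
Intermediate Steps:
v(c, M) = 4*c
((-8/F - 2/9)*(-19))*v(1, 0) = ((-8/1 - 2/9)*(-19))*(4*1) = ((-8*1 - 2*1/9)*(-19))*4 = ((-8 - 2/9)*(-19))*4 = -74/9*(-19)*4 = (1406/9)*4 = 5624/9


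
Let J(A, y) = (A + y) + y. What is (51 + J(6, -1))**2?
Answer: 3025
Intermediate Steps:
J(A, y) = A + 2*y
(51 + J(6, -1))**2 = (51 + (6 + 2*(-1)))**2 = (51 + (6 - 2))**2 = (51 + 4)**2 = 55**2 = 3025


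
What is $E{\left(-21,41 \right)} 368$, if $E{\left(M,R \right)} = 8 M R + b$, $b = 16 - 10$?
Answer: $-2532576$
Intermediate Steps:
$b = 6$ ($b = 16 - 10 = 6$)
$E{\left(M,R \right)} = 6 + 8 M R$ ($E{\left(M,R \right)} = 8 M R + 6 = 6 + 8 M R$)
$E{\left(-21,41 \right)} 368 = \left(6 + 8 \left(-21\right) 41\right) 368 = \left(6 - 6888\right) 368 = \left(-6882\right) 368 = -2532576$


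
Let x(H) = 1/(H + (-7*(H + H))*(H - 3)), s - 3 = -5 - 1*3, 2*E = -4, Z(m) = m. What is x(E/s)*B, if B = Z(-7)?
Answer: -175/374 ≈ -0.46791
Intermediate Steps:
E = -2 (E = (½)*(-4) = -2)
B = -7
s = -5 (s = 3 + (-5 - 1*3) = 3 + (-5 - 3) = 3 - 8 = -5)
x(H) = 1/(H - 14*H*(-3 + H)) (x(H) = 1/(H + (-14*H)*(-3 + H)) = 1/(H - 14*H*(-3 + H)))
x(E/s)*B = -1/(((-2/(-5)))*(-43 + 14*(-2/(-5))))*(-7) = -1/(((-2*(-⅕)))*(-43 + 14*(-2*(-⅕))))*(-7) = -1/(⅖*(-43 + 14*(⅖)))*(-7) = -1*5/2/(-43 + 28/5)*(-7) = -1*5/2/(-187/5)*(-7) = -1*5/2*(-5/187)*(-7) = (25/374)*(-7) = -175/374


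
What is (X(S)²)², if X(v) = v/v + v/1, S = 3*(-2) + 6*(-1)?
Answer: 14641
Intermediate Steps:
S = -12 (S = -6 - 6 = -12)
X(v) = 1 + v (X(v) = 1 + v*1 = 1 + v)
(X(S)²)² = ((1 - 12)²)² = ((-11)²)² = 121² = 14641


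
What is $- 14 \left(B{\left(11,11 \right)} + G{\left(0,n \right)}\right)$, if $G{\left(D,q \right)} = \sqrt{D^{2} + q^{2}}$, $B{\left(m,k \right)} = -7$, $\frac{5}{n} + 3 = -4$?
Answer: $88$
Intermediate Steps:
$n = - \frac{5}{7}$ ($n = \frac{5}{-3 - 4} = \frac{5}{-7} = 5 \left(- \frac{1}{7}\right) = - \frac{5}{7} \approx -0.71429$)
$- 14 \left(B{\left(11,11 \right)} + G{\left(0,n \right)}\right) = - 14 \left(-7 + \sqrt{0^{2} + \left(- \frac{5}{7}\right)^{2}}\right) = - 14 \left(-7 + \sqrt{0 + \frac{25}{49}}\right) = - 14 \left(-7 + \sqrt{\frac{25}{49}}\right) = - 14 \left(-7 + \frac{5}{7}\right) = \left(-14\right) \left(- \frac{44}{7}\right) = 88$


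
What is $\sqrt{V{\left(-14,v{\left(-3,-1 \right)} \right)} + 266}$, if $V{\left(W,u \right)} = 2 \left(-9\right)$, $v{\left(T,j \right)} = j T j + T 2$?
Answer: $2 \sqrt{62} \approx 15.748$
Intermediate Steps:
$v{\left(T,j \right)} = 2 T + T j^{2}$ ($v{\left(T,j \right)} = T j j + 2 T = T j^{2} + 2 T = 2 T + T j^{2}$)
$V{\left(W,u \right)} = -18$
$\sqrt{V{\left(-14,v{\left(-3,-1 \right)} \right)} + 266} = \sqrt{-18 + 266} = \sqrt{248} = 2 \sqrt{62}$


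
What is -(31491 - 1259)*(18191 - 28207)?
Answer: 302803712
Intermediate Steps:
-(31491 - 1259)*(18191 - 28207) = -30232*(-10016) = -1*(-302803712) = 302803712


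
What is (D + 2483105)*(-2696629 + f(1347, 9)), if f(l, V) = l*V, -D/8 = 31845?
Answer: -5982005522570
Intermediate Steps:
D = -254760 (D = -8*31845 = -254760)
f(l, V) = V*l
(D + 2483105)*(-2696629 + f(1347, 9)) = (-254760 + 2483105)*(-2696629 + 9*1347) = 2228345*(-2696629 + 12123) = 2228345*(-2684506) = -5982005522570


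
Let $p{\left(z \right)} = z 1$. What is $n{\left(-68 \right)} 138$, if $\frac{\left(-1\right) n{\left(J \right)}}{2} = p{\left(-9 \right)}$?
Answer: $2484$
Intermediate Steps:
$p{\left(z \right)} = z$
$n{\left(J \right)} = 18$ ($n{\left(J \right)} = \left(-2\right) \left(-9\right) = 18$)
$n{\left(-68 \right)} 138 = 18 \cdot 138 = 2484$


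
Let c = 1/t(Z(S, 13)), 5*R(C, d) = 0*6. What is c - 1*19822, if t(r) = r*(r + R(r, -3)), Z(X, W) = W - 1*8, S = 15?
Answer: -495549/25 ≈ -19822.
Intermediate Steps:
Z(X, W) = -8 + W (Z(X, W) = W - 8 = -8 + W)
R(C, d) = 0 (R(C, d) = (0*6)/5 = (1/5)*0 = 0)
t(r) = r**2 (t(r) = r*(r + 0) = r*r = r**2)
c = 1/25 (c = 1/((-8 + 13)**2) = 1/(5**2) = 1/25 ≈ 0.040000)
c - 1*19822 = 1/25 - 1*19822 = 1/25 - 19822 = -495549/25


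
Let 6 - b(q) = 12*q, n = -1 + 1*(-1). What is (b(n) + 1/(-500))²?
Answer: 224970001/250000 ≈ 899.88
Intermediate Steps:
n = -2 (n = -1 - 1 = -2)
b(q) = 6 - 12*q
(b(n) + 1/(-500))² = ((6 - 12*(-2)) + 1/(-500))² = ((6 + 24) - 1/500)² = (30 - 1/500)² = (14999/500)² = 224970001/250000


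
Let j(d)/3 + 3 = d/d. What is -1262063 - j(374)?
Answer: -1262057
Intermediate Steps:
j(d) = -6 (j(d) = -9 + 3*(d/d) = -9 + 3*1 = -9 + 3 = -6)
-1262063 - j(374) = -1262063 - 1*(-6) = -1262063 + 6 = -1262057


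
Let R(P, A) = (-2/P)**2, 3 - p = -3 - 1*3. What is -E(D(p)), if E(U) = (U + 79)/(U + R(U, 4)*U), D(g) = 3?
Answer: -246/13 ≈ -18.923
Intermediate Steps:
p = 9 (p = 3 - (-3 - 1*3) = 3 - (-3 - 3) = 3 - 1*(-6) = 3 + 6 = 9)
R(P, A) = 4/P**2
E(U) = (79 + U)/(U + 4/U) (E(U) = (U + 79)/(U + (4/U**2)*U) = (79 + U)/(U + 4/U))
-E(D(p)) = -3*(79 + 3)/(4 + 3**2) = -3*82/(4 + 9) = -3*82/13 = -1*246/13 = -246/13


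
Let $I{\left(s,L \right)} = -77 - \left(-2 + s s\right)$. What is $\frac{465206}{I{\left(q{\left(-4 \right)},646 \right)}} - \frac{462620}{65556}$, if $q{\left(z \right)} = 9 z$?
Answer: $- \frac{2594274713}{7489773} \approx -346.38$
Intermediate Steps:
$I{\left(s,L \right)} = -75 - s^{2}$ ($I{\left(s,L \right)} = -77 - \left(-2 + s^{2}\right) = -75 - s^{2}$)
$\frac{465206}{I{\left(q{\left(-4 \right)},646 \right)}} - \frac{462620}{65556} = \frac{465206}{-75 - \left(9 \left(-4\right)\right)^{2}} - \frac{462620}{65556} = \frac{465206}{-75 - \left(-36\right)^{2}} - \frac{115655}{16389} = \frac{465206}{-75 - 1296} - \frac{115655}{16389} = \frac{465206}{-1371} - \frac{115655}{16389} = 465206 \left(- \frac{1}{1371}\right) - \frac{115655}{16389} = - \frac{465206}{1371} - \frac{115655}{16389} = - \frac{2594274713}{7489773}$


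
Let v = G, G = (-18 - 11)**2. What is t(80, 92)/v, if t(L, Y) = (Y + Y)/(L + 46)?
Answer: 92/52983 ≈ 0.0017364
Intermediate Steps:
t(L, Y) = 2*Y/(46 + L) (t(L, Y) = (2*Y)/(46 + L) = 2*Y/(46 + L))
G = 841 (G = (-29)**2 = 841)
v = 841
t(80, 92)/v = (2*92/(46 + 80))/841 = (2*92/126)*(1/841) = (2*92*(1/126))*(1/841) = (92/63)*(1/841) = 92/52983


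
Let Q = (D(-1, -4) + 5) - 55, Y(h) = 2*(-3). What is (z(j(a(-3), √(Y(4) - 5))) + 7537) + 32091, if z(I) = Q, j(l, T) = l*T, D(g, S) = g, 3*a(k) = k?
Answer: 39577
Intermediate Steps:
a(k) = k/3
Y(h) = -6
Q = -51 (Q = (-1 + 5) - 55 = 4 - 55 = -51)
j(l, T) = T*l
z(I) = -51
(z(j(a(-3), √(Y(4) - 5))) + 7537) + 32091 = (-51 + 7537) + 32091 = 7486 + 32091 = 39577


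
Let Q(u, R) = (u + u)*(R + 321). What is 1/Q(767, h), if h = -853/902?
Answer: 451/221424463 ≈ 2.0368e-6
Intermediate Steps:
h = -853/902 (h = -853*1/902 = -853/902 ≈ -0.94568)
Q(u, R) = 2*u*(321 + R) (Q(u, R) = (2*u)*(321 + R) = 2*u*(321 + R))
1/Q(767, h) = 1/(2*767*(321 - 853/902)) = 1/(2*767*(288689/902)) = 1/(221424463/451) = 451/221424463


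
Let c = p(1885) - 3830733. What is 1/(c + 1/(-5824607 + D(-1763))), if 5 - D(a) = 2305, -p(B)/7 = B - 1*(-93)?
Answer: -5826907/22402004287154 ≈ -2.6011e-7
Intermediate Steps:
p(B) = -651 - 7*B (p(B) = -7*(B - 1*(-93)) = -7*(B + 93) = -7*(93 + B) = -651 - 7*B)
D(a) = -2300 (D(a) = 5 - 1*2305 = 5 - 2305 = -2300)
c = -3844579 (c = (-651 - 7*1885) - 3830733 = (-651 - 13195) - 3830733 = -13846 - 3830733 = -3844579)
1/(c + 1/(-5824607 + D(-1763))) = 1/(-3844579 + 1/(-5824607 - 2300)) = 1/(-3844579 + 1/(-5826907)) = 1/(-3844579 - 1/5826907) = 1/(-22402004287154/5826907) = -5826907/22402004287154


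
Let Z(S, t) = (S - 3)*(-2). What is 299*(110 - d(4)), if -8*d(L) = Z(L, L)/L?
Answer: 525941/16 ≈ 32871.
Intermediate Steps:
Z(S, t) = 6 - 2*S (Z(S, t) = (-3 + S)*(-2) = 6 - 2*S)
d(L) = -(6 - 2*L)/(8*L)
299*(110 - d(4)) = 299*(110 - (-3 + 4)/(4*4)) = 299*(110 - 1/(4*4)) = 299*(110 - 1*1/16) = 299*(110 - 1/16) = 299*(1759/16) = 525941/16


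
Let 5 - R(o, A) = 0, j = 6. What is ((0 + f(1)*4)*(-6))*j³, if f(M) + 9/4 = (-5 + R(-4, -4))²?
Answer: 11664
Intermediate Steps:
R(o, A) = 5 (R(o, A) = 5 - 1*0 = 5 + 0 = 5)
f(M) = -9/4 (f(M) = -9/4 + (-5 + 5)² = -9/4 + 0² = -9/4 + 0 = -9/4)
((0 + f(1)*4)*(-6))*j³ = ((0 - 9/4*4)*(-6))*6³ = ((0 - 9)*(-6))*216 = -9*(-6)*216 = 54*216 = 11664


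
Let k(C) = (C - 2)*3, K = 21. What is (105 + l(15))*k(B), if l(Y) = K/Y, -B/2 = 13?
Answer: -44688/5 ≈ -8937.6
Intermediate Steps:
B = -26 (B = -2*13 = -26)
k(C) = -6 + 3*C (k(C) = (-2 + C)*3 = -6 + 3*C)
l(Y) = 21/Y
(105 + l(15))*k(B) = (105 + 21/15)*(-6 + 3*(-26)) = (105 + 21*(1/15))*(-6 - 78) = (105 + 7/5)*(-84) = (532/5)*(-84) = -44688/5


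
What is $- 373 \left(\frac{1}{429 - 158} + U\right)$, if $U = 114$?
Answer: $- \frac{11523835}{271} \approx -42523.0$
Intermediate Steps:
$- 373 \left(\frac{1}{429 - 158} + U\right) = - 373 \left(\frac{1}{429 - 158} + 114\right) = - 373 \left(\frac{1}{271} + 114\right) = \left(-373\right) \frac{30895}{271} = - \frac{11523835}{271}$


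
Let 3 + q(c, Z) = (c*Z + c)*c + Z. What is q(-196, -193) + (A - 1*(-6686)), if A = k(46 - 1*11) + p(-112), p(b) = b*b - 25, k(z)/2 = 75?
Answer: -7356713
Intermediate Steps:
k(z) = 150 (k(z) = 2*75 = 150)
p(b) = -25 + b² (p(b) = b² - 25 = -25 + b²)
A = 12669 (A = 150 + (-25 + (-112)²) = 150 + (-25 + 12544) = 150 + 12519 = 12669)
q(c, Z) = -3 + Z + c*(c + Z*c) (q(c, Z) = -3 + ((c*Z + c)*c + Z) = -3 + ((Z*c + c)*c + Z) = -3 + ((c + Z*c)*c + Z) = -3 + (c*(c + Z*c) + Z) = -3 + (Z + c*(c + Z*c)) = -3 + Z + c*(c + Z*c))
q(-196, -193) + (A - 1*(-6686)) = (-3 - 193 + (-196)² - 193*(-196)²) + (12669 - 1*(-6686)) = (-3 - 193 + 38416 - 193*38416) + (12669 + 6686) = (-3 - 193 + 38416 - 7414288) + 19355 = -7376068 + 19355 = -7356713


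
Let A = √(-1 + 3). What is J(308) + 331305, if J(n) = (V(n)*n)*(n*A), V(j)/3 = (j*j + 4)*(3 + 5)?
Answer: 331305 + 215989390848*√2 ≈ 3.0546e+11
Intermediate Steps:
A = √2 ≈ 1.4142
V(j) = 96 + 24*j² (V(j) = 3*((j*j + 4)*(3 + 5)) = 3*((j² + 4)*8) = 3*((4 + j²)*8) = 3*(32 + 8*j²) = 96 + 24*j²)
J(n) = √2*n²*(96 + 24*n²) (J(n) = ((96 + 24*n²)*n)*(n*√2) = (n*(96 + 24*n²))*(n*√2) = √2*n²*(96 + 24*n²))
J(308) + 331305 = 24*√2*308²*(4 + 308²) + 331305 = 24*√2*94864*(4 + 94864) + 331305 = 24*√2*94864*94868 + 331305 = 215989390848*√2 + 331305 = 331305 + 215989390848*√2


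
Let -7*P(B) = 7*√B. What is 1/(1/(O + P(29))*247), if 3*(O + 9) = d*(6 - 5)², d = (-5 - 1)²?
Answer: 3/247 - √29/247 ≈ -0.0096565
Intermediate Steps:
d = 36 (d = (-6)² = 36)
O = 3 (O = -9 + (36*(6 - 5)²)/3 = -9 + (36*1²)/3 = -9 + (36*1)/3 = -9 + (⅓)*36 = -9 + 12 = 3)
P(B) = -√B
1/(1/(O + P(29))*247) = 1/(1/(3 - √29)*247) = (3 - √29)*(1/247) = 3/247 - √29/247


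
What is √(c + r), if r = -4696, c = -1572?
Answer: 2*I*√1567 ≈ 79.171*I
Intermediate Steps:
√(c + r) = √(-1572 - 4696) = √(-6268) = 2*I*√1567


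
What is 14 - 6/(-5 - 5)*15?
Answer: 23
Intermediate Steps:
14 - 6/(-5 - 5)*15 = 14 - 6/(-10)*15 = 14 - 6*(-1/10)*15 = 14 + (3/5)*15 = 14 + 9 = 23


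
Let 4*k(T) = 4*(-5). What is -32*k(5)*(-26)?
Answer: -4160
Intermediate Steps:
k(T) = -5 (k(T) = (4*(-5))/4 = (¼)*(-20) = -5)
-32*k(5)*(-26) = -32*(-5)*(-26) = 160*(-26) = -4160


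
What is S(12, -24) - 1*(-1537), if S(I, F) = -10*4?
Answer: 1497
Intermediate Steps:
S(I, F) = -40
S(12, -24) - 1*(-1537) = -40 - 1*(-1537) = -40 + 1537 = 1497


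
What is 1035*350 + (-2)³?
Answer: 362242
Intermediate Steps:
1035*350 + (-2)³ = 362250 - 8 = 362242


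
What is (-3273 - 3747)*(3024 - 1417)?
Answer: -11281140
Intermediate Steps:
(-3273 - 3747)*(3024 - 1417) = -7020*1607 = -11281140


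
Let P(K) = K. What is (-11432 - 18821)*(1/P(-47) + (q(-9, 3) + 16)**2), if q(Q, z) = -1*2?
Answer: -278660383/47 ≈ -5.9289e+6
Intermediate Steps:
q(Q, z) = -2
(-11432 - 18821)*(1/P(-47) + (q(-9, 3) + 16)**2) = (-11432 - 18821)*(1/(-47) + (-2 + 16)**2) = -30253*(-1/47 + 14**2) = -30253*(-1/47 + 196) = -30253*9211/47 = -278660383/47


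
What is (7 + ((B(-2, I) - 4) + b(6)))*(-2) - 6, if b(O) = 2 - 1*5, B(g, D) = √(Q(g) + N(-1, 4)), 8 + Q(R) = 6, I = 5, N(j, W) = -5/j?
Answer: -6 - 2*√3 ≈ -9.4641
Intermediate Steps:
Q(R) = -2 (Q(R) = -8 + 6 = -2)
B(g, D) = √3 (B(g, D) = √(-2 - 5/(-1)) = √(-2 - 5*(-1)) = √(-2 + 5) = √3)
b(O) = -3 (b(O) = 2 - 5 = -3)
(7 + ((B(-2, I) - 4) + b(6)))*(-2) - 6 = (7 + ((√3 - 4) - 3))*(-2) - 6 = (7 + ((-4 + √3) - 3))*(-2) - 6 = (7 + (-7 + √3))*(-2) - 6 = √3*(-2) - 6 = -2*√3 - 6 = -6 - 2*√3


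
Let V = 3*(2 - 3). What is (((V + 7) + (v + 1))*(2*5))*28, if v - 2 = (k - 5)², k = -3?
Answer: 19880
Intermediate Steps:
V = -3 (V = 3*(-1) = -3)
v = 66 (v = 2 + (-3 - 5)² = 2 + (-8)² = 2 + 64 = 66)
(((V + 7) + (v + 1))*(2*5))*28 = (((-3 + 7) + (66 + 1))*(2*5))*28 = ((4 + 67)*10)*28 = (71*10)*28 = 710*28 = 19880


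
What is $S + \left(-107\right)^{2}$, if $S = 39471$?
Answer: $50920$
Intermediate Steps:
$S + \left(-107\right)^{2} = 39471 + \left(-107\right)^{2} = 39471 + 11449 = 50920$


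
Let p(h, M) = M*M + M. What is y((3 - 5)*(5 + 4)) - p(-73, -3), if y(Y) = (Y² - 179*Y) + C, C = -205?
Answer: 3335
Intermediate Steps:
p(h, M) = M + M² (p(h, M) = M² + M = M + M²)
y(Y) = -205 + Y² - 179*Y (y(Y) = (Y² - 179*Y) - 205 = -205 + Y² - 179*Y)
y((3 - 5)*(5 + 4)) - p(-73, -3) = (-205 + ((3 - 5)*(5 + 4))² - 179*(3 - 5)*(5 + 4)) - (-3)*(1 - 3) = (-205 + (-2*9)² - (-358)*9) - (-3)*(-2) = (-205 + (-18)² - 179*(-18)) - 1*6 = (-205 + 324 + 3222) - 6 = 3341 - 6 = 3335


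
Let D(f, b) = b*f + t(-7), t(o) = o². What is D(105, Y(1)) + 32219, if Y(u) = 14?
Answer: 33738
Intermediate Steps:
D(f, b) = 49 + b*f (D(f, b) = b*f + (-7)² = b*f + 49 = 49 + b*f)
D(105, Y(1)) + 32219 = (49 + 14*105) + 32219 = (49 + 1470) + 32219 = 1519 + 32219 = 33738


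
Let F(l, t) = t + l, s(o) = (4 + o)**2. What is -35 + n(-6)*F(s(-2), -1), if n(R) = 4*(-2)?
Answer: -59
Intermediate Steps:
n(R) = -8
F(l, t) = l + t
-35 + n(-6)*F(s(-2), -1) = -35 - 8*((4 - 2)**2 - 1) = -35 - 8*(2**2 - 1) = -35 - 8*(4 - 1) = -35 - 8*3 = -35 - 24 = -59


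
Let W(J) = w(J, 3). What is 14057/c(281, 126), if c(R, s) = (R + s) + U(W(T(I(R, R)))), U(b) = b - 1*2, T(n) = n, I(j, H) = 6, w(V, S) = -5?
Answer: 14057/400 ≈ 35.143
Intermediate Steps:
W(J) = -5
U(b) = -2 + b (U(b) = b - 2 = -2 + b)
c(R, s) = -7 + R + s (c(R, s) = (R + s) + (-2 - 5) = (R + s) - 7 = -7 + R + s)
14057/c(281, 126) = 14057/(-7 + 281 + 126) = 14057/400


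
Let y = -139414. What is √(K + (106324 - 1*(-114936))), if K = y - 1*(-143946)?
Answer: 336*√2 ≈ 475.18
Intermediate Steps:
K = 4532 (K = -139414 - 1*(-143946) = -139414 + 143946 = 4532)
√(K + (106324 - 1*(-114936))) = √(4532 + (106324 - 1*(-114936))) = √(4532 + (106324 + 114936)) = √(4532 + 221260) = √225792 = 336*√2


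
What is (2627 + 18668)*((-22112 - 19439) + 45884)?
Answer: 92271235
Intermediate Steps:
(2627 + 18668)*((-22112 - 19439) + 45884) = 21295*(-41551 + 45884) = 21295*4333 = 92271235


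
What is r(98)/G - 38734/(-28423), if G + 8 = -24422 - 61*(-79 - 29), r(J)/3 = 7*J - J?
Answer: 320476928/253561583 ≈ 1.2639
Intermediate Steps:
r(J) = 18*J (r(J) = 3*(7*J - J) = 3*(6*J) = 18*J)
G = -17842 (G = -8 + (-24422 - 61*(-79 - 29)) = -8 + (-24422 - 61*(-108)) = -8 + (-24422 + 6588) = -8 - 17834 = -17842)
r(98)/G - 38734/(-28423) = (18*98)/(-17842) - 38734/(-28423) = 1764*(-1/17842) - 38734*(-1/28423) = -882/8921 + 38734/28423 = 320476928/253561583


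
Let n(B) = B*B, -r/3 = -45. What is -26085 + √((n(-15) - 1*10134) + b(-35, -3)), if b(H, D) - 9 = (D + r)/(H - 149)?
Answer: -26085 + I*√20949918/46 ≈ -26085.0 + 99.502*I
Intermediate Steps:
r = 135 (r = -3*(-45) = 135)
n(B) = B²
b(H, D) = 9 + (135 + D)/(-149 + H) (b(H, D) = 9 + (D + 135)/(H - 149) = 9 + (135 + D)/(-149 + H))
-26085 + √((n(-15) - 1*10134) + b(-35, -3)) = -26085 + √(((-15)² - 1*10134) + (-1206 - 3 + 9*(-35))/(-149 - 35)) = -26085 + √((225 - 10134) + (-1206 - 3 - 315)/(-184)) = -26085 + √(-9909 - 1/184*(-1524)) = -26085 + √(-9909 + 381/46) = -26085 + √(-455433/46) = -26085 + I*√20949918/46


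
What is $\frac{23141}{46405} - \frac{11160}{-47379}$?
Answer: $\frac{538092413}{732874165} \approx 0.73422$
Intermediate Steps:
$\frac{23141}{46405} - \frac{11160}{-47379} = 23141 \cdot \frac{1}{46405} - - \frac{3720}{15793} = \frac{23141}{46405} + \frac{3720}{15793} = \frac{538092413}{732874165}$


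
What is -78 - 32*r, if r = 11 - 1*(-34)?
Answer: -1518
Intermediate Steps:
r = 45 (r = 11 + 34 = 45)
-78 - 32*r = -78 - 32*45 = -78 - 1440 = -1518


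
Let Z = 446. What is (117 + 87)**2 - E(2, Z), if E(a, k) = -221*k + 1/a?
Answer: 280363/2 ≈ 1.4018e+5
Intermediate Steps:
E(a, k) = 1/a - 221*k
(117 + 87)**2 - E(2, Z) = (117 + 87)**2 - (1/2 - 221*446) = 204**2 - (1/2 - 98566) = 41616 - 1*(-197131/2) = 41616 + 197131/2 = 280363/2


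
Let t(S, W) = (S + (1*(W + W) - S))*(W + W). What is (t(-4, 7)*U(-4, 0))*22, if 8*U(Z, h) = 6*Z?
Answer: -12936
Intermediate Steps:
U(Z, h) = 3*Z/4 (U(Z, h) = (6*Z)/8 = 3*Z/4)
t(S, W) = 4*W² (t(S, W) = (S + (1*(2*W) - S))*(2*W) = (S + (2*W - S))*(2*W) = (S + (-S + 2*W))*(2*W) = (2*W)*(2*W) = 4*W²)
(t(-4, 7)*U(-4, 0))*22 = ((4*7²)*((¾)*(-4)))*22 = ((4*49)*(-3))*22 = (196*(-3))*22 = -588*22 = -12936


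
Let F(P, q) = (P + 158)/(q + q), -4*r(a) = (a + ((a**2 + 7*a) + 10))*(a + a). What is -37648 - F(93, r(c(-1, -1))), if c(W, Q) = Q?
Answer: -113195/3 ≈ -37732.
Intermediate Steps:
r(a) = -a*(10 + a**2 + 8*a)/2 (r(a) = -(a + ((a**2 + 7*a) + 10))*(a + a)/4 = -(a + (10 + a**2 + 7*a))*2*a/4 = -(10 + a**2 + 8*a)*2*a/4 = -a*(10 + a**2 + 8*a)/2)
F(P, q) = (158 + P)/(2*q) (F(P, q) = (158 + P)/((2*q)) = (158 + P)*(1/(2*q)) = (158 + P)/(2*q))
-37648 - F(93, r(c(-1, -1))) = -37648 - (158 + 93)/(2*((-1/2*(-1)*(10 + (-1)**2 + 8*(-1))))) = -37648 - 251/(2*((-1/2*(-1)*(10 + 1 - 8)))) = -37648 - 251/(2*((-1/2*(-1)*3))) = -37648 - 251/(2*3/2) = -37648 - 2*251/(2*3) = -37648 - 1*251/3 = -37648 - 251/3 = -113195/3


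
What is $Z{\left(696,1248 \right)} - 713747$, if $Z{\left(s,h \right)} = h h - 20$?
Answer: $843737$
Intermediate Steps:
$Z{\left(s,h \right)} = -20 + h^{2}$ ($Z{\left(s,h \right)} = h^{2} - 20 = -20 + h^{2}$)
$Z{\left(696,1248 \right)} - 713747 = \left(-20 + 1248^{2}\right) - 713747 = \left(-20 + 1557504\right) - 713747 = 1557484 - 713747 = 843737$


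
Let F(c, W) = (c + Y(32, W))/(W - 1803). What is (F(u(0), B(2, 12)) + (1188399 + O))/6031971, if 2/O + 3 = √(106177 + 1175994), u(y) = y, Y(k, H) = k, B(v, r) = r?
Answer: 124044661281010/629614978469631 + √1282171/3866982000651 ≈ 0.19702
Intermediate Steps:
O = 2/(-3 + √1282171) (O = 2/(-3 + √(106177 + 1175994)) = 2/(-3 + √1282171) ≈ 0.0017710)
F(c, W) = (32 + c)/(-1803 + W) (F(c, W) = (c + 32)/(W - 1803) = (32 + c)/(-1803 + W))
(F(u(0), B(2, 12)) + (1188399 + O))/6031971 = ((32 + 0)/(-1803 + 12) + (1188399 + (3/641081 + √1282171/641081)))/6031971 = (32/(-1791) + (761860019322/641081 + √1282171/641081))*(1/6031971) = (-1/1791*32 + (761860019322/641081 + √1282171/641081))*(1/6031971) = (-32/1791 + (761860019322/641081 + √1282171/641081))*(1/6031971) = (1364491274091110/1148176071 + √1282171/641081)*(1/6031971) = 124044661281010/629614978469631 + √1282171/3866982000651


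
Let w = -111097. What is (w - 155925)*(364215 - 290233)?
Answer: -19754821604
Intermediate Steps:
(w - 155925)*(364215 - 290233) = (-111097 - 155925)*(364215 - 290233) = -267022*73982 = -19754821604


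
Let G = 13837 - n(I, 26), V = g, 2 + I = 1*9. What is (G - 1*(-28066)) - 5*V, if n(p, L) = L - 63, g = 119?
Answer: 41345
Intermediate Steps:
I = 7 (I = -2 + 1*9 = -2 + 9 = 7)
V = 119
n(p, L) = -63 + L
G = 13874 (G = 13837 - (-63 + 26) = 13837 - 1*(-37) = 13837 + 37 = 13874)
(G - 1*(-28066)) - 5*V = (13874 - 1*(-28066)) - 5*119 = (13874 + 28066) - 595 = 41940 - 595 = 41345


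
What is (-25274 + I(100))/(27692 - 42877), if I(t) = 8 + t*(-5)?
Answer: 25766/15185 ≈ 1.6968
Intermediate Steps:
I(t) = 8 - 5*t
(-25274 + I(100))/(27692 - 42877) = (-25274 + (8 - 5*100))/(27692 - 42877) = (-25274 + (8 - 500))/(-15185) = (-25274 - 492)*(-1/15185) = -25766*(-1/15185) = 25766/15185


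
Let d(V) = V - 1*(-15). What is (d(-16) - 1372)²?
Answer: 1885129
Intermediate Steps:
d(V) = 15 + V (d(V) = V + 15 = 15 + V)
(d(-16) - 1372)² = ((15 - 16) - 1372)² = (-1 - 1372)² = (-1373)² = 1885129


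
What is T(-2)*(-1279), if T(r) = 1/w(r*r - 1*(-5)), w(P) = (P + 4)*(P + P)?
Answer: -1279/234 ≈ -5.4658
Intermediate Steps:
w(P) = 2*P*(4 + P) (w(P) = (4 + P)*(2*P) = 2*P*(4 + P))
T(r) = 1/(2*(5 + r²)*(9 + r²)) (T(r) = 1/(2*(r*r - 1*(-5))*(4 + (r*r - 1*(-5)))) = 1/(2*(r² + 5)*(4 + (r² + 5))) = 1/(2*(5 + r²)*(4 + (5 + r²))) = 1/(2*(5 + r²)*(9 + r²)))
T(-2)*(-1279) = (1/(2*(5 + (-2)²)*(9 + (-2)²)))*(-1279) = (1/(2*(5 + 4)*(9 + 4)))*(-1279) = ((½)/(9*13))*(-1279) = ((½)*(⅑)*(1/13))*(-1279) = (1/234)*(-1279) = -1279/234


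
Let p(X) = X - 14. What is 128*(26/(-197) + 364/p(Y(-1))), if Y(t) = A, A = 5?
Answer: -9208576/1773 ≈ -5193.8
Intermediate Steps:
Y(t) = 5
p(X) = -14 + X
128*(26/(-197) + 364/p(Y(-1))) = 128*(26/(-197) + 364/(-14 + 5)) = 128*(26*(-1/197) + 364/(-9)) = 128*(-26/197 + 364*(-⅑)) = 128*(-26/197 - 364/9) = 128*(-71942/1773) = -9208576/1773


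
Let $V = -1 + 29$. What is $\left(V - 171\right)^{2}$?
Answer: $20449$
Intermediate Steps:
$V = 28$
$\left(V - 171\right)^{2} = \left(28 - 171\right)^{2} = \left(-143\right)^{2} = 20449$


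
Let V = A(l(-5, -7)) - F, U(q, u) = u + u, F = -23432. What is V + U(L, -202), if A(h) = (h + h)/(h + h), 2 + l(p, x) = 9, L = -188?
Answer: 23029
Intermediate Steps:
l(p, x) = 7 (l(p, x) = -2 + 9 = 7)
A(h) = 1 (A(h) = (2*h)/((2*h)) = (2*h)*(1/(2*h)) = 1)
U(q, u) = 2*u
V = 23433 (V = 1 - 1*(-23432) = 1 + 23432 = 23433)
V + U(L, -202) = 23433 + 2*(-202) = 23433 - 404 = 23029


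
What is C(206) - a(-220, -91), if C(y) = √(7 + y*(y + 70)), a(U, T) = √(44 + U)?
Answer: √56863 - 4*I*√11 ≈ 238.46 - 13.266*I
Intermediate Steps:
C(y) = √(7 + y*(70 + y))
C(206) - a(-220, -91) = √(7 + 206² + 70*206) - √(44 - 220) = √(7 + 42436 + 14420) - √(-176) = √56863 - 4*I*√11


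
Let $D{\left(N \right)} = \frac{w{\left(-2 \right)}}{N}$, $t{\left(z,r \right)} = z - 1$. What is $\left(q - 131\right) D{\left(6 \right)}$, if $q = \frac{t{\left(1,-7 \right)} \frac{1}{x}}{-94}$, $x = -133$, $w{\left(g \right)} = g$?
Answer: $\frac{131}{3} \approx 43.667$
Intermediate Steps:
$t{\left(z,r \right)} = -1 + z$
$D{\left(N \right)} = - \frac{2}{N}$
$q = 0$ ($q = \frac{\left(-1 + 1\right) \frac{1}{-133}}{-94} = 0 \left(- \frac{1}{133}\right) \left(- \frac{1}{94}\right) = 0 \left(- \frac{1}{94}\right) = 0$)
$\left(q - 131\right) D{\left(6 \right)} = \left(0 - 131\right) \left(- \frac{2}{6}\right) = - 131 \left(\left(-2\right) \frac{1}{6}\right) = \left(-131\right) \left(- \frac{1}{3}\right) = \frac{131}{3}$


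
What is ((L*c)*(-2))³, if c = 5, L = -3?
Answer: 27000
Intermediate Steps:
((L*c)*(-2))³ = (-3*5*(-2))³ = (-15*(-2))³ = 30³ = 27000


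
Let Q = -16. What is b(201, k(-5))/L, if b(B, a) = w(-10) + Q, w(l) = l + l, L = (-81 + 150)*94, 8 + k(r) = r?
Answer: -6/1081 ≈ -0.0055504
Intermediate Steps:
k(r) = -8 + r
L = 6486 (L = 69*94 = 6486)
w(l) = 2*l
b(B, a) = -36 (b(B, a) = 2*(-10) - 16 = -20 - 16 = -36)
b(201, k(-5))/L = -36/6486 = -36*1/6486 = -6/1081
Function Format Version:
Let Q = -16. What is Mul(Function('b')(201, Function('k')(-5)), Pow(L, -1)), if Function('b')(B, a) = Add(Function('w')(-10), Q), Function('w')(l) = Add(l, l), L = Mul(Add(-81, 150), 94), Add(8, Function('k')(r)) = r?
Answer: Rational(-6, 1081) ≈ -0.0055504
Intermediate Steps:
Function('k')(r) = Add(-8, r)
L = 6486 (L = Mul(69, 94) = 6486)
Function('w')(l) = Mul(2, l)
Function('b')(B, a) = -36 (Function('b')(B, a) = Add(Mul(2, -10), -16) = Add(-20, -16) = -36)
Mul(Function('b')(201, Function('k')(-5)), Pow(L, -1)) = Mul(-36, Pow(6486, -1)) = Mul(-36, Rational(1, 6486)) = Rational(-6, 1081)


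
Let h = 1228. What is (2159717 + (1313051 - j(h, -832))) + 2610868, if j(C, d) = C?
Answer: 6082408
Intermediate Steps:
(2159717 + (1313051 - j(h, -832))) + 2610868 = (2159717 + (1313051 - 1*1228)) + 2610868 = (2159717 + (1313051 - 1228)) + 2610868 = (2159717 + 1311823) + 2610868 = 3471540 + 2610868 = 6082408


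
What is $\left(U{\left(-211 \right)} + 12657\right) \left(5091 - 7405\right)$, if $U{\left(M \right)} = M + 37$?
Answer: $-28885662$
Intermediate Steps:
$U{\left(M \right)} = 37 + M$
$\left(U{\left(-211 \right)} + 12657\right) \left(5091 - 7405\right) = \left(\left(37 - 211\right) + 12657\right) \left(5091 - 7405\right) = \left(-174 + 12657\right) \left(-2314\right) = 12483 \left(-2314\right) = -28885662$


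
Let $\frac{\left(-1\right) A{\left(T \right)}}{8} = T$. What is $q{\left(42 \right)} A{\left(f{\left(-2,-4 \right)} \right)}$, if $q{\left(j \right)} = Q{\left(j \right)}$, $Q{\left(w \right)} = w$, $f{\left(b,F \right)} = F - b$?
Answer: $672$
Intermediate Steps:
$q{\left(j \right)} = j$
$A{\left(T \right)} = - 8 T$
$q{\left(42 \right)} A{\left(f{\left(-2,-4 \right)} \right)} = 42 \left(- 8 \left(-4 - -2\right)\right) = 42 \left(- 8 \left(-4 + 2\right)\right) = 42 \left(\left(-8\right) \left(-2\right)\right) = 42 \cdot 16 = 672$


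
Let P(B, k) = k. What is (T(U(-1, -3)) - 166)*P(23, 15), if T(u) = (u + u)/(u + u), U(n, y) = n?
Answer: -2475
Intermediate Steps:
T(u) = 1 (T(u) = (2*u)/((2*u)) = (2*u)*(1/(2*u)) = 1)
(T(U(-1, -3)) - 166)*P(23, 15) = (1 - 166)*15 = -165*15 = -2475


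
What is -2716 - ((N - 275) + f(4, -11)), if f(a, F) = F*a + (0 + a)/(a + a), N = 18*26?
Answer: -5731/2 ≈ -2865.5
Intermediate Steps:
N = 468
f(a, F) = ½ + F*a (f(a, F) = F*a + a/((2*a)) = F*a + a*(1/(2*a)) = F*a + ½ = ½ + F*a)
-2716 - ((N - 275) + f(4, -11)) = -2716 - ((468 - 275) + (½ - 11*4)) = -2716 - (193 + (½ - 44)) = -2716 - (193 - 87/2) = -2716 - 1*299/2 = -2716 - 299/2 = -5731/2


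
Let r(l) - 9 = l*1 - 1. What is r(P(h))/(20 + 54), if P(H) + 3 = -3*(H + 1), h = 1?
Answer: -1/74 ≈ -0.013514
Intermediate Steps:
P(H) = -6 - 3*H (P(H) = -3 - 3*(H + 1) = -3 - 3*(1 + H) = -3 + (-3 - 3*H) = -6 - 3*H)
r(l) = 8 + l (r(l) = 9 + (l*1 - 1) = 9 + (l - 1) = 9 + (-1 + l) = 8 + l)
r(P(h))/(20 + 54) = (8 + (-6 - 3*1))/(20 + 54) = (8 + (-6 - 3))/74 = (8 - 9)/74 = (1/74)*(-1) = -1/74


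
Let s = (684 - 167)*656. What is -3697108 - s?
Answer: -4036260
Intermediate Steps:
s = 339152 (s = 517*656 = 339152)
-3697108 - s = -3697108 - 1*339152 = -3697108 - 339152 = -4036260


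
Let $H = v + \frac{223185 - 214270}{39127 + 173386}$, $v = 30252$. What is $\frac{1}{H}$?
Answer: $\frac{212513}{6428952191} \approx 3.3056 \cdot 10^{-5}$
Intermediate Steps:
$H = \frac{6428952191}{212513}$ ($H = 30252 + \frac{223185 - 214270}{39127 + 173386} = 30252 + \frac{8915}{212513} = \frac{6428952191}{212513} \approx 30252.0$)
$\frac{1}{H} = \frac{1}{\frac{6428952191}{212513}} = \frac{212513}{6428952191}$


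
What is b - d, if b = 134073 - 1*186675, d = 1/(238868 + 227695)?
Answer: -24542146927/466563 ≈ -52602.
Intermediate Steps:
d = 1/466563 ≈ 2.1433e-6
b = -52602 (b = 134073 - 186675 = -52602)
b - d = -52602 - 1*1/466563 = -52602 - 1/466563 = -24542146927/466563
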